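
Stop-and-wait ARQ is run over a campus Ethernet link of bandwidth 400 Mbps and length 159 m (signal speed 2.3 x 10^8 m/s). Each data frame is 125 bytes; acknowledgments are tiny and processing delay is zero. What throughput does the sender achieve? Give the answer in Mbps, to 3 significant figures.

258 Mbps

t_tx = L/R = 1000/400000000 = 2.5e-06 s.
t_prop = 159/2.3e+08 = 6.91304e-07 s; RTT = 1.38261e-06 s.
Cycle = t_tx + RTT = 3.88261e-06 s.
Throughput = L / cycle = 1000 / 3.88261e-06 = 258 Mbps.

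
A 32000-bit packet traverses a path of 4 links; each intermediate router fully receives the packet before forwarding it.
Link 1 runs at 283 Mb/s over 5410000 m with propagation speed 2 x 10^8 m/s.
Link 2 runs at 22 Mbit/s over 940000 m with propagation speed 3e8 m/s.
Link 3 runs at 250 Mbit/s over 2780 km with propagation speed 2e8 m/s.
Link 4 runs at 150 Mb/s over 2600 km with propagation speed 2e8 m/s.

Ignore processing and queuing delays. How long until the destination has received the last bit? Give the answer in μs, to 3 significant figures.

59000 μs

Transmission delays (L/R per hop): 113.074, 1454.55, 128, 213.333 μs; sum = 1908.95 μs.
Propagation delays (d/s per hop): 27050, 3133.33, 13900, 13000 μs; sum = 57083.3 μs.
End-to-end = 59000 μs.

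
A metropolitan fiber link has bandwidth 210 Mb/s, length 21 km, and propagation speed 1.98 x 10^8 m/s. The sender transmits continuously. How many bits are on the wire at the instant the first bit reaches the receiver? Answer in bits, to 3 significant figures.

22300 bits

Propagation delay = 21000 / 198000000 = 0.000106061 s.
BDP = R × t_prop = 210000000 × 0.000106061 = 22272.7 bits.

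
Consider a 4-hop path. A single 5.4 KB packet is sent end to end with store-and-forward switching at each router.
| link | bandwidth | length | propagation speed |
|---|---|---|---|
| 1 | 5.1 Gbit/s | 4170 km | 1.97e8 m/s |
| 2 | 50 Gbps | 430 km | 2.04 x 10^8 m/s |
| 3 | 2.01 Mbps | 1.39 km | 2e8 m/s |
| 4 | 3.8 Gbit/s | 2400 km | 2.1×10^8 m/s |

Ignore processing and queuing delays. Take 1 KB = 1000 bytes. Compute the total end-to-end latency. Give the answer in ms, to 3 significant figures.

56.2 ms

L = 43200 bits.
Transmission delays (L/R per hop): 0.00847059, 0.000864, 21.4925, 0.0113684 ms; sum = 21.5132 ms.
Propagation delays (d/s per hop): 21.1675, 2.10784, 0.00695, 11.4286 ms; sum = 34.7109 ms.
End-to-end = 56.2 ms.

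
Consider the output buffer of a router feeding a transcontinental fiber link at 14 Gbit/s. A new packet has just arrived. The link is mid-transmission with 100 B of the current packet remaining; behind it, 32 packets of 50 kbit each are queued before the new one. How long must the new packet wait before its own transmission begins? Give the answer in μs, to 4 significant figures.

Each queued packet: L/R = 50000/14000000000 = 3.57143 μs.
32 queued → 114.286 μs.
Plus remaining 800 bits of current packet: 0.0571429 μs.
Queuing delay = 114.3 μs.

114.3 μs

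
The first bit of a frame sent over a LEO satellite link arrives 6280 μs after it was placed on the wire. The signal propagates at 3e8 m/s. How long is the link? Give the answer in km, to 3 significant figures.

d = s × t_prop = 300000000 × 0.00628 = 1880 km.

1880 km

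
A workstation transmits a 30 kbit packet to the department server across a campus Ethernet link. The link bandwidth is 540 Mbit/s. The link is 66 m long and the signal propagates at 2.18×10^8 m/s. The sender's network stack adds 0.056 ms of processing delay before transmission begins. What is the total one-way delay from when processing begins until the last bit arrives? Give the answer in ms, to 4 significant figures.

0.1119 ms

L = 30000 bits.
Transmission delay = L/R = 30000 / 540000000 = 0.0555556 ms.
Propagation delay = d/s = 66 m / 2.18e+08 m/s = 0.000302752 ms.
Plus processing delay 0.056 ms = 0.056 ms.
Total = 0.1119 ms.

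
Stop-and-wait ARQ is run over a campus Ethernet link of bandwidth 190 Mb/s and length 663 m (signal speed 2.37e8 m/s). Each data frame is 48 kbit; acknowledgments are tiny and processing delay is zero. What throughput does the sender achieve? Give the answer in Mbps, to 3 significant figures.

t_tx = L/R = 48000/190000000 = 0.000252632 s.
t_prop = 663/237000000 = 2.79747e-06 s; RTT = 5.59494e-06 s.
Cycle = t_tx + RTT = 0.000258227 s.
Throughput = L / cycle = 48000 / 0.000258227 = 186 Mbps.

186 Mbps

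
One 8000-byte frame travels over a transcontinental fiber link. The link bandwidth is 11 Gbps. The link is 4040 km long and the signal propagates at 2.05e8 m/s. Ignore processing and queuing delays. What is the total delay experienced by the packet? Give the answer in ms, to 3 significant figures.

L = 8000 × 8 = 64000 bits.
Transmission delay = L/R = 64000 / 11000000000 = 0.00581818 ms.
Propagation delay = d/s = 4040000 m / 2.05e+08 m/s = 19.7073 ms.
Total = 19.7 ms.

19.7 ms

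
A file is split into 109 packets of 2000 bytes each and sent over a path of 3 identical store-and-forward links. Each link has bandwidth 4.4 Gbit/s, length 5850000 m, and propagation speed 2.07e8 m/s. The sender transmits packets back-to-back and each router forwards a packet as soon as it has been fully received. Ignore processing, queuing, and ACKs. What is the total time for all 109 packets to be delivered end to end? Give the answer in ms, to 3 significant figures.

Per-hop transmission t_tx = L/R = 16000/4400000000 = 0.00363636 ms.
Per-hop propagation t_prop = 5850000/2.07e+08 = 28.2609 ms.
Pipeline fill: first packet needs 3·t_tx to clear all hops; remaining 108 packets each add one t_tx.
Total = (3+109-1)·t_tx + 3·t_prop = 111·0.00363636 + 3·28.2609 = 85.2 ms.

85.2 ms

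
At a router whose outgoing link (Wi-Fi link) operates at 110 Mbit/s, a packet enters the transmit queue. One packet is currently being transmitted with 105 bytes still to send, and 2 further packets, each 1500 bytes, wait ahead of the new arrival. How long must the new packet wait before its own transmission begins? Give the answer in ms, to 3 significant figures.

0.226 ms

Each queued packet: L/R = 12000/110000000 = 0.109091 ms.
2 queued → 0.218182 ms.
Plus remaining 840 bits of current packet: 0.00763636 ms.
Queuing delay = 0.226 ms.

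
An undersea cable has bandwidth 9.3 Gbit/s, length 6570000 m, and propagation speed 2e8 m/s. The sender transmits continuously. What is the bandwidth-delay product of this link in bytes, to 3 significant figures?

38200000 bytes

Propagation delay = 6570000 / 200000000 = 0.03285 s.
BDP = R × t_prop = 9300000000 × 0.03285 = 305505000 bits.
In bytes: 305505000/8 = 38200000 bytes.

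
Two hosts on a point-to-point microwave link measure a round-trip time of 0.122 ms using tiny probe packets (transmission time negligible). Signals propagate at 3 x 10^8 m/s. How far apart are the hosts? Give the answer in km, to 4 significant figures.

18.30 km

One-way propagation = RTT/2 = 0.061 ms.
d = s × t = 300000000 × 6.1e-05 = 18.30 km.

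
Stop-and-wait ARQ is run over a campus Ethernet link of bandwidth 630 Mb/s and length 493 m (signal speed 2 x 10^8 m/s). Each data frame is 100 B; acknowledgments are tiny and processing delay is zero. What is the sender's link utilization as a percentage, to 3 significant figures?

20.5 %

t_tx = L/R = 800/630000000 = 1.26984e-06 s.
t_prop = 493/200000000 = 2.465e-06 s; RTT = 4.93e-06 s.
Cycle = t_tx + RTT = 6.19984e-06 s.
Utilization = t_tx / cycle = 1.26984e-06/6.19984e-06 = 20.5 %.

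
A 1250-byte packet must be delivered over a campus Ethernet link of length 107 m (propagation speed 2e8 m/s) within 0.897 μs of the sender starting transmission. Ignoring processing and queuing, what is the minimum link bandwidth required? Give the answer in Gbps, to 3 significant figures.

27.6 Gbps

L = 10000 bits.
Propagation delay = 107 / 200000000 = 0.535 μs.
Transmission budget = 0.897 − 0.535 = 0.362 μs.
R ≥ L / t_tx = 10000 bits / 3.62e-07 s = 27.6 Gbps.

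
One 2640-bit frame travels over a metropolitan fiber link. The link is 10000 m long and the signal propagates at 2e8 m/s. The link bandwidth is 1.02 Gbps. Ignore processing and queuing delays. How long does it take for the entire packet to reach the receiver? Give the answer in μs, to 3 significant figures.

52.6 μs

Transmission delay = L/R = 2640 / 1020000000 = 2.58824 μs.
Propagation delay = d/s = 10000 m / 200000000 m/s = 50 μs.
Total = 52.6 μs.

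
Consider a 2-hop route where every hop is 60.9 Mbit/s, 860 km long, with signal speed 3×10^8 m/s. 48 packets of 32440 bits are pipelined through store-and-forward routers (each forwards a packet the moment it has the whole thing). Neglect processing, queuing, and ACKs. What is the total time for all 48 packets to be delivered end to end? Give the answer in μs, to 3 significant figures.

Per-hop transmission t_tx = L/R = 32440/60900000 = 532.677 μs.
Per-hop propagation t_prop = 860000/300000000 = 2866.67 μs.
Pipeline fill: first packet needs 2·t_tx to clear all hops; remaining 47 packets each add one t_tx.
Total = (2+48-1)·t_tx + 2·t_prop = 49·532.677 + 2·2866.67 = 31800 μs.

31800 μs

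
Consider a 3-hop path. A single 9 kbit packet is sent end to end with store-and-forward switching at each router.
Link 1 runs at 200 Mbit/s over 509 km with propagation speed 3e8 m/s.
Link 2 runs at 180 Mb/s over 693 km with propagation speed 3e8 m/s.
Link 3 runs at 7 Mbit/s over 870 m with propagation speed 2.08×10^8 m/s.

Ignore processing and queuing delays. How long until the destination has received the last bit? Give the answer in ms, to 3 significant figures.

L = 9000 bits.
Transmission delays (L/R per hop): 0.045, 0.05, 1.28571 ms; sum = 1.38071 ms.
Propagation delays (d/s per hop): 1.69667, 2.31, 0.00418269 ms; sum = 4.01085 ms.
End-to-end = 5.39 ms.

5.39 ms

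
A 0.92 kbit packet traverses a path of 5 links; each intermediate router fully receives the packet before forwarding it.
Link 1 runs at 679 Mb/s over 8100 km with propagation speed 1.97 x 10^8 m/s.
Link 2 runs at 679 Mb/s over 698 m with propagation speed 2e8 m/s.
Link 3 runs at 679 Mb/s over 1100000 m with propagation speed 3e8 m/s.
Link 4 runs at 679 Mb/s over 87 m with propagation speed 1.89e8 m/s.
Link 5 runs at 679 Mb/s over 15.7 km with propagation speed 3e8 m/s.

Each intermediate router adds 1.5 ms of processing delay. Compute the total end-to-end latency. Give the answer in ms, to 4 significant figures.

L = 920 bits.
Transmission delay per hop = L/R = 920/679000000 = 0.00135493 ms; 5 hops → 0.00677467 ms.
Propagation delays (d/s per hop): 41.1168, 0.00349, 3.66667, 0.000460317, 0.0523333 ms; sum = 44.8397 ms.
Processing at 4 router(s): 4 × 1.5 ms = 6 ms.
End-to-end = 50.85 ms.

50.85 ms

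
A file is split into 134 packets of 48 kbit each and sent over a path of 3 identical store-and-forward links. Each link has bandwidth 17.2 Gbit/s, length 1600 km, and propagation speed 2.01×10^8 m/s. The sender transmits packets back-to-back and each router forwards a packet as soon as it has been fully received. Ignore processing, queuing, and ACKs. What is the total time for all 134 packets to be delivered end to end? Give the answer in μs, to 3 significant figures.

Per-hop transmission t_tx = L/R = 48000/17200000000 = 2.7907 μs.
Per-hop propagation t_prop = 1600000/2.01e+08 = 7960.2 μs.
Pipeline fill: first packet needs 3·t_tx to clear all hops; remaining 133 packets each add one t_tx.
Total = (3+134-1)·t_tx + 3·t_prop = 136·2.7907 + 3·7960.2 = 24300 μs.

24300 μs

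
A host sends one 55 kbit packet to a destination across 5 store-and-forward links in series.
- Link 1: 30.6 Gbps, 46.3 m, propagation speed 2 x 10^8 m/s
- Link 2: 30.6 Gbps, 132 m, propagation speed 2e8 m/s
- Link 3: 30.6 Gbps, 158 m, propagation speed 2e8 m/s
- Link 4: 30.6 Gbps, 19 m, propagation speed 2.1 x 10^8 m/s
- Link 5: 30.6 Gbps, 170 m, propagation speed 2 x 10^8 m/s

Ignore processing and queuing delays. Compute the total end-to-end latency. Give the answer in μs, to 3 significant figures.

L = 55000 bits.
Transmission delay per hop = L/R = 55000/30600000000 = 1.79739 μs; 5 hops → 8.98693 μs.
Propagation delays (d/s per hop): 0.2315, 0.66, 0.79, 0.0904762, 0.85 μs; sum = 2.62198 μs.
End-to-end = 11.6 μs.

11.6 μs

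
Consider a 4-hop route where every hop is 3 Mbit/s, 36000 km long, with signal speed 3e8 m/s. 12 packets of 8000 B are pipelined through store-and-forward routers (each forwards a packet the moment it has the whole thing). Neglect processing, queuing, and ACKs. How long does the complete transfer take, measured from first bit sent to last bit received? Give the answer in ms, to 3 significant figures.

Per-hop transmission t_tx = L/R = 64000/3000000 = 21.3333 ms.
Per-hop propagation t_prop = 36000000/300000000 = 120 ms.
Pipeline fill: first packet needs 4·t_tx to clear all hops; remaining 11 packets each add one t_tx.
Total = (4+12-1)·t_tx + 4·t_prop = 15·21.3333 + 4·120 = 800 ms.

800 ms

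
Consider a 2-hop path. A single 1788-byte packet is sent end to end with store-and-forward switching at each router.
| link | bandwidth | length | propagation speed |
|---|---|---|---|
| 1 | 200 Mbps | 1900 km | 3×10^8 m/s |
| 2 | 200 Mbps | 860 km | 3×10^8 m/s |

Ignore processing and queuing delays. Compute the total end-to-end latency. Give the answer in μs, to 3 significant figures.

9340 μs

L = 1788 × 8 = 14304 bits.
Transmission delay per hop = L/R = 14304/200000000 = 71.52 μs; 2 hops → 143.04 μs.
Propagation delays (d/s per hop): 6333.33, 2866.67 μs; sum = 9200 μs.
End-to-end = 9340 μs.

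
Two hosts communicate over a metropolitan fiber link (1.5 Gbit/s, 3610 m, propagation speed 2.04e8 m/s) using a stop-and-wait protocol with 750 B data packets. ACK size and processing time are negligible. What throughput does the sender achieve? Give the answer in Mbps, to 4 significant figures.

152.3 Mbps

t_tx = L/R = 6000/1500000000 = 4e-06 s.
t_prop = 3610/204000000 = 1.76961e-05 s; RTT = 3.53922e-05 s.
Cycle = t_tx + RTT = 3.93922e-05 s.
Throughput = L / cycle = 6000 / 3.93922e-05 = 152.3 Mbps.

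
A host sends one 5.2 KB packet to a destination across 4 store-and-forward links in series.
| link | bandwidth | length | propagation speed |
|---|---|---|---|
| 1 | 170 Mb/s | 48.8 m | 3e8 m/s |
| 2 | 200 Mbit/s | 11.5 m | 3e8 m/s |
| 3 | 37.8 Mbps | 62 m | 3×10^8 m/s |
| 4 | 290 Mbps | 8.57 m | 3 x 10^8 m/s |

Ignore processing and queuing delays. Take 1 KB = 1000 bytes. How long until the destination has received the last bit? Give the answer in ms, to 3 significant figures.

1.70 ms

L = 41600 bits.
Transmission delays (L/R per hop): 0.244706, 0.208, 1.10053, 0.143448 ms; sum = 1.69668 ms.
Propagation delays (d/s per hop): 0.000162667, 3.83333e-05, 0.000206667, 2.85667e-05 ms; sum = 0.000436233 ms.
End-to-end = 1.70 ms.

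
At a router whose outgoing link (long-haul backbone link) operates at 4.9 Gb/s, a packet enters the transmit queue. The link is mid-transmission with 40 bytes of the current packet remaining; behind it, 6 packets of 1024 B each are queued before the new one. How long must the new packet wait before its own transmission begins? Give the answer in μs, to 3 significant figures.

10.1 μs

Each queued packet: L/R = 8192/4900000000 = 1.67184 μs.
6 queued → 10.031 μs.
Plus remaining 320 bits of current packet: 0.0653061 μs.
Queuing delay = 10.1 μs.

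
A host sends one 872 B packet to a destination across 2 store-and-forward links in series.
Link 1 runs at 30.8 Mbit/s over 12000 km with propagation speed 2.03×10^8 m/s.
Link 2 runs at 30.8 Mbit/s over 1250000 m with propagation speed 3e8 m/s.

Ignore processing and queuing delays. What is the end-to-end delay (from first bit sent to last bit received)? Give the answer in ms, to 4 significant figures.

63.73 ms

L = 872 × 8 = 6976 bits.
Transmission delay per hop = L/R = 6976/30800000 = 0.226494 ms; 2 hops → 0.452987 ms.
Propagation delays (d/s per hop): 59.1133, 4.16667 ms; sum = 63.28 ms.
End-to-end = 63.73 ms.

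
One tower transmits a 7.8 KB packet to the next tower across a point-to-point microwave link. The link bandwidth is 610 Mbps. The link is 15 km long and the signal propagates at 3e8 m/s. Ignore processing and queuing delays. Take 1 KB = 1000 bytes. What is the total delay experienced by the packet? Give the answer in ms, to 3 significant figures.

0.152 ms

L = 62400 bits.
Transmission delay = L/R = 62400 / 610000000 = 0.102295 ms.
Propagation delay = d/s = 15000 m / 300000000 m/s = 0.05 ms.
Total = 0.152 ms.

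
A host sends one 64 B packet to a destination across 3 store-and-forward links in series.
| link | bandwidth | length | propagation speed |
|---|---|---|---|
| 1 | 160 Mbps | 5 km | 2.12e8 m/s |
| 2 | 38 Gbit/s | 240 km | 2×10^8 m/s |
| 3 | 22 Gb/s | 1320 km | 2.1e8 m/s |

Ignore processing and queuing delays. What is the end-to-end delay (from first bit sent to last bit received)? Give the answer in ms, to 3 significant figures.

L = 64 × 8 = 512 bits.
Transmission delays (L/R per hop): 0.0032, 1.34737e-05, 2.32727e-05 ms; sum = 0.00323675 ms.
Propagation delays (d/s per hop): 0.0235849, 1.2, 6.28571 ms; sum = 7.5093 ms.
End-to-end = 7.51 ms.

7.51 ms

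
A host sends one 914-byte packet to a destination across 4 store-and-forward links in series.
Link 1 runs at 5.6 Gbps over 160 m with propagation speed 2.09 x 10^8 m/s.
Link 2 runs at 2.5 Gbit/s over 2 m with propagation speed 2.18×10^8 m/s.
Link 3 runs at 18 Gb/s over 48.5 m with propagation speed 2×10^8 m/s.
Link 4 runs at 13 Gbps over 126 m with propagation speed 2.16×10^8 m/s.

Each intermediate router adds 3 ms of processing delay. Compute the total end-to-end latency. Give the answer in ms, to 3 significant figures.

L = 914 × 8 = 7312 bits.
Transmission delays (L/R per hop): 0.00130571, 0.0029248, 0.000406222, 0.000562462 ms; sum = 0.0051992 ms.
Propagation delays (d/s per hop): 0.00076555, 9.17431e-06, 0.0002425, 0.000583333 ms; sum = 0.00160056 ms.
Processing at 3 router(s): 3 × 3 ms = 9 ms.
End-to-end = 9.01 ms.

9.01 ms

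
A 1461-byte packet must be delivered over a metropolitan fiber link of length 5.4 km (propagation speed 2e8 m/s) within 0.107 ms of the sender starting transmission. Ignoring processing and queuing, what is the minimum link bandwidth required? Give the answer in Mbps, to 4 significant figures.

146.1 Mbps

L = 11688 bits.
Propagation delay = 5400 / 200000000 = 0.027 ms.
Transmission budget = 0.107 − 0.027 = 0.08 ms.
R ≥ L / t_tx = 11688 bits / 8e-05 s = 146.1 Mbps.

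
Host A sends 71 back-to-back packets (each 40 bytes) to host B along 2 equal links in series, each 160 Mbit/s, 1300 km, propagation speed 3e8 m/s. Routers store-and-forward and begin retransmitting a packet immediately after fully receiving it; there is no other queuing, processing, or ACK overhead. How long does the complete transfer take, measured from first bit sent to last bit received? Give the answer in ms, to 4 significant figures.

Per-hop transmission t_tx = L/R = 320/160000000 = 0.002 ms.
Per-hop propagation t_prop = 1300000/300000000 = 4.33333 ms.
Pipeline fill: first packet needs 2·t_tx to clear all hops; remaining 70 packets each add one t_tx.
Total = (2+71-1)·t_tx + 2·t_prop = 72·0.002 + 2·4.33333 = 8.811 ms.

8.811 ms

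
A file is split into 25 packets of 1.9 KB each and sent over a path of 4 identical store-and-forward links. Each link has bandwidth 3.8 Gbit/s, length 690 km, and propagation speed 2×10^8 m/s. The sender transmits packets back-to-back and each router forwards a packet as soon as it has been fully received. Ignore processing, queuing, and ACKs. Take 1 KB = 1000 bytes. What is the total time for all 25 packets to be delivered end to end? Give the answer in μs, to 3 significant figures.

Per-hop transmission t_tx = L/R = 15200/3800000000 = 4 μs.
Per-hop propagation t_prop = 690000/200000000 = 3450 μs.
Pipeline fill: first packet needs 4·t_tx to clear all hops; remaining 24 packets each add one t_tx.
Total = (4+25-1)·t_tx + 4·t_prop = 28·4 + 4·3450 = 13900 μs.

13900 μs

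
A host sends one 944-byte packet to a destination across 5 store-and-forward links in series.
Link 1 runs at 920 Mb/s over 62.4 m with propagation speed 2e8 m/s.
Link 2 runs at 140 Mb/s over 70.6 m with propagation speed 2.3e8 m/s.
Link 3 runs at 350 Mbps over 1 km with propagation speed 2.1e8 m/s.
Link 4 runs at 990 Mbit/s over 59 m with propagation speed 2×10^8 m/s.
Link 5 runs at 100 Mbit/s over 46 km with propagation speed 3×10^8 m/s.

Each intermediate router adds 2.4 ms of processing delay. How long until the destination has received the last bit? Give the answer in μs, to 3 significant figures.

L = 944 × 8 = 7552 bits.
Transmission delays (L/R per hop): 8.2087, 53.9429, 21.5771, 7.62828, 75.52 μs; sum = 166.877 μs.
Propagation delays (d/s per hop): 0.312, 0.306957, 4.7619, 0.295, 153.333 μs; sum = 159.009 μs.
Processing at 4 router(s): 4 × 2.4 ms = 9600 μs.
End-to-end = 9930 μs.

9930 μs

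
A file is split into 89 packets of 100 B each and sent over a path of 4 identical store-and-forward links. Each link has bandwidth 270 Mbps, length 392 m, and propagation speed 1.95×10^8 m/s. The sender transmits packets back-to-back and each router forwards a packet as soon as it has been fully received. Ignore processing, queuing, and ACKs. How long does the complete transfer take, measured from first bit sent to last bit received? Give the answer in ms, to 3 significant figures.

Per-hop transmission t_tx = L/R = 800/270000000 = 0.00296296 ms.
Per-hop propagation t_prop = 392/195000000 = 0.00201026 ms.
Pipeline fill: first packet needs 4·t_tx to clear all hops; remaining 88 packets each add one t_tx.
Total = (4+89-1)·t_tx + 4·t_prop = 92·0.00296296 + 4·0.00201026 = 0.281 ms.

0.281 ms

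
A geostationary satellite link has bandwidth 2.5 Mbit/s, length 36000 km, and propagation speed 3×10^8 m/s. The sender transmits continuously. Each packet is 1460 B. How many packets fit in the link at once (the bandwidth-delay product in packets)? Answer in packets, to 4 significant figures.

25.68 packets

Propagation delay = 36000000 / 300000000 = 0.12 s.
BDP = R × t_prop = 2500000 × 0.12 = 300000 bits.
In packets of 11680 bits: 25.68 packets.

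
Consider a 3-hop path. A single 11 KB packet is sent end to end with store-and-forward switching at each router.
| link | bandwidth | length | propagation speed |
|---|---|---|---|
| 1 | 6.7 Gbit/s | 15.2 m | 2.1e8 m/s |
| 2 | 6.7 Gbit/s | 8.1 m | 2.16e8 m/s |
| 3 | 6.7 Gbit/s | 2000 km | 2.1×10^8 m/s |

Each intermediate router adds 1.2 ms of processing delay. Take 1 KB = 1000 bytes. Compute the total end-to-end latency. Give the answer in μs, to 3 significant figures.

L = 88000 bits.
Transmission delay per hop = L/R = 88000/6700000000 = 13.1343 μs; 3 hops → 39.403 μs.
Propagation delays (d/s per hop): 0.072381, 0.0375, 9523.81 μs; sum = 9523.92 μs.
Processing at 2 router(s): 2 × 1.2 ms = 2400 μs.
End-to-end = 12000 μs.

12000 μs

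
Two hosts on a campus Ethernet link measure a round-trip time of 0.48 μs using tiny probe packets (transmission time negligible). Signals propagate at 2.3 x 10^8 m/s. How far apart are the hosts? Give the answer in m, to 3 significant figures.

One-way propagation = RTT/2 = 0.24 μs.
d = s × t = 2.3e+08 × 2.4e-07 = 55.2 m.

55.2 m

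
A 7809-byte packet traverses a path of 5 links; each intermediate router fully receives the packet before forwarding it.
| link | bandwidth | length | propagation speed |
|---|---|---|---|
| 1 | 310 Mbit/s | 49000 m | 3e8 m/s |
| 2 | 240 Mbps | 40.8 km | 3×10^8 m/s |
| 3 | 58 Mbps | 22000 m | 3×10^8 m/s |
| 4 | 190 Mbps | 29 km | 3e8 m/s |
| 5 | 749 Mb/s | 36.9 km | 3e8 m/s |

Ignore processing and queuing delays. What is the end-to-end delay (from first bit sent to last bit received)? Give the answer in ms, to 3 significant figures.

L = 7809 × 8 = 62472 bits.
Transmission delays (L/R per hop): 0.201523, 0.2603, 1.0771, 0.3288, 0.0834072 ms; sum = 1.95113 ms.
Propagation delays (d/s per hop): 0.163333, 0.136, 0.0733333, 0.0966667, 0.123 ms; sum = 0.592333 ms.
End-to-end = 2.54 ms.

2.54 ms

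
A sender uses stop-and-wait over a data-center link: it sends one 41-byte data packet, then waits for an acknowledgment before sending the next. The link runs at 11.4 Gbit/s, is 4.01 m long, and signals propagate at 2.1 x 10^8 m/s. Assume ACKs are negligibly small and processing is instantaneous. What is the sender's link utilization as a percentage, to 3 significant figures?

t_tx = L/R = 328/11400000000 = 2.87719e-08 s.
t_prop = 4.01/210000000 = 1.90952e-08 s; RTT = 3.81905e-08 s.
Cycle = t_tx + RTT = 6.69624e-08 s.
Utilization = t_tx / cycle = 2.87719e-08/6.69624e-08 = 43.0 %.

43.0 %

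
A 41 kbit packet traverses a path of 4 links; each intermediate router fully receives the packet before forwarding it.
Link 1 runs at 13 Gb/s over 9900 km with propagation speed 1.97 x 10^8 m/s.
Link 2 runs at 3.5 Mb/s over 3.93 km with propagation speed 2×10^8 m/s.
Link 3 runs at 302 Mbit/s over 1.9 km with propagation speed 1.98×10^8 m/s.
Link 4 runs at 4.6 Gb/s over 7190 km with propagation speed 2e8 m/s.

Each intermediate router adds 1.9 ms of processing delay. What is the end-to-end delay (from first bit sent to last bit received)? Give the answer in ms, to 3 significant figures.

L = 41000 bits.
Transmission delays (L/R per hop): 0.00315385, 11.7143, 0.135762, 0.00891304 ms; sum = 11.8621 ms.
Propagation delays (d/s per hop): 50.2538, 0.01965, 0.00959596, 35.95 ms; sum = 86.2331 ms.
Processing at 3 router(s): 3 × 1.9 ms = 5.7 ms.
End-to-end = 104 ms.

104 ms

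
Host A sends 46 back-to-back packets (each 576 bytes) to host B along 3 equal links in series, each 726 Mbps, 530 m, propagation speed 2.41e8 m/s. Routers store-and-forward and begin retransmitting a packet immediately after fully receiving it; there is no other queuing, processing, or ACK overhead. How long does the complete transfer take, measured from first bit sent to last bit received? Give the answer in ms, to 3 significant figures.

0.311 ms

Per-hop transmission t_tx = L/R = 4608/726000000 = 0.00634711 ms.
Per-hop propagation t_prop = 530/241000000 = 0.00219917 ms.
Pipeline fill: first packet needs 3·t_tx to clear all hops; remaining 45 packets each add one t_tx.
Total = (3+46-1)·t_tx + 3·t_prop = 48·0.00634711 + 3·0.00219917 = 0.311 ms.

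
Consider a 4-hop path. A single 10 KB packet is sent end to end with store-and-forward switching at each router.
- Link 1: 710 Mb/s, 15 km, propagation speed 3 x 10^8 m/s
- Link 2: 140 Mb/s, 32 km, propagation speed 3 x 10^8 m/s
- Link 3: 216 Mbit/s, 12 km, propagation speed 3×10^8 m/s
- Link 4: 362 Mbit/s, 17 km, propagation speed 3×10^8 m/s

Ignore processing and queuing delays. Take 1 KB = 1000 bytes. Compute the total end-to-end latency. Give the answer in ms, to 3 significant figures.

1.53 ms

L = 80000 bits.
Transmission delays (L/R per hop): 0.112676, 0.571429, 0.37037, 0.220994 ms; sum = 1.27547 ms.
Propagation delays (d/s per hop): 0.05, 0.106667, 0.04, 0.0566667 ms; sum = 0.253333 ms.
End-to-end = 1.53 ms.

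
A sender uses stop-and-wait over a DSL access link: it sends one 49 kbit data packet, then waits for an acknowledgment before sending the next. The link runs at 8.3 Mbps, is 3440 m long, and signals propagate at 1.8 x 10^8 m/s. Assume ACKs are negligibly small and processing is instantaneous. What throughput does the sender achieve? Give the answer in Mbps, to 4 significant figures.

8.247 Mbps

t_tx = L/R = 49000/8.3e+06 = 0.00590361 s.
t_prop = 3440/180000000 = 1.91111e-05 s; RTT = 3.82222e-05 s.
Cycle = t_tx + RTT = 0.00594184 s.
Throughput = L / cycle = 49000 / 0.00594184 = 8.247 Mbps.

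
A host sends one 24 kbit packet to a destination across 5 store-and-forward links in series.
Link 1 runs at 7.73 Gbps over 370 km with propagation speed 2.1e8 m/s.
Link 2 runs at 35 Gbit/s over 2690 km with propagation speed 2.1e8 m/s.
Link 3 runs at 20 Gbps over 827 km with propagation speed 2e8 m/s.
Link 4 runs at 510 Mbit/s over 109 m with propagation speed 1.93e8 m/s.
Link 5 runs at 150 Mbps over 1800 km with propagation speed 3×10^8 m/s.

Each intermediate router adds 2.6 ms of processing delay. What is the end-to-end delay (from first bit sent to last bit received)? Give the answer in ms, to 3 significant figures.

35.3 ms

L = 24000 bits.
Transmission delays (L/R per hop): 0.00310479, 0.000685714, 0.0012, 0.0470588, 0.16 ms; sum = 0.212049 ms.
Propagation delays (d/s per hop): 1.7619, 12.8095, 4.135, 0.000564767, 6 ms; sum = 24.707 ms.
Processing at 4 router(s): 4 × 2.6 ms = 10.4 ms.
End-to-end = 35.3 ms.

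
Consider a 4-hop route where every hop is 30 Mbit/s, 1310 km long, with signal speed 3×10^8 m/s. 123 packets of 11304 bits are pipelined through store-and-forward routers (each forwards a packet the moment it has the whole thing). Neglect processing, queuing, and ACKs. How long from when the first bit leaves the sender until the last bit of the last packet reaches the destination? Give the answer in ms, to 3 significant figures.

Per-hop transmission t_tx = L/R = 11304/30000000 = 0.3768 ms.
Per-hop propagation t_prop = 1310000/300000000 = 4.36667 ms.
Pipeline fill: first packet needs 4·t_tx to clear all hops; remaining 122 packets each add one t_tx.
Total = (4+123-1)·t_tx + 4·t_prop = 126·0.3768 + 4·4.36667 = 64.9 ms.

64.9 ms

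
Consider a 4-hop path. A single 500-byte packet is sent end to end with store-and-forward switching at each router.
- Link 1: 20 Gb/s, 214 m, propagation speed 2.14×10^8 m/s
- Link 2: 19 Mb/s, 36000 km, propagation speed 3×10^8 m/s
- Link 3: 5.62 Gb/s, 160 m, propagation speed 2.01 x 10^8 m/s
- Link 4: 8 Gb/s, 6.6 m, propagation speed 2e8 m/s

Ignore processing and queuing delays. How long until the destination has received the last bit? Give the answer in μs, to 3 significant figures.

120000 μs

L = 500 × 8 = 4000 bits.
Transmission delays (L/R per hop): 0.2, 210.526, 0.711744, 0.5 μs; sum = 211.938 μs.
Propagation delays (d/s per hop): 1, 120000, 0.79602, 0.033 μs; sum = 120002 μs.
End-to-end = 120000 μs.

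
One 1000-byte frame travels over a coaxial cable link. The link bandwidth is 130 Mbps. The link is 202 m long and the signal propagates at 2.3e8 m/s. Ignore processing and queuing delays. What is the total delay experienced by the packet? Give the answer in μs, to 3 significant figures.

62.4 μs

L = 1000 × 8 = 8000 bits.
Transmission delay = L/R = 8000 / 130000000 = 61.5385 μs.
Propagation delay = d/s = 202 m / 2.3e+08 m/s = 0.878261 μs.
Total = 62.4 μs.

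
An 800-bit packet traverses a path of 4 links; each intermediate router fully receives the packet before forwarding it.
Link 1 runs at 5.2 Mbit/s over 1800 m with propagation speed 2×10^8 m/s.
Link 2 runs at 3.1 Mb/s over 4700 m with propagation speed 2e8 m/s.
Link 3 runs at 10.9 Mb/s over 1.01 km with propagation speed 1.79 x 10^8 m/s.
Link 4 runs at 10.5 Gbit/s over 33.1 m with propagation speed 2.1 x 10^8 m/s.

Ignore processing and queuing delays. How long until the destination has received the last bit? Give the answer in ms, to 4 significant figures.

0.5237 ms

Transmission delays (L/R per hop): 0.153846, 0.258065, 0.0733945, 7.61905e-05 ms; sum = 0.485381 ms.
Propagation delays (d/s per hop): 0.009, 0.0235, 0.00564246, 0.000157619 ms; sum = 0.0383001 ms.
End-to-end = 0.5237 ms.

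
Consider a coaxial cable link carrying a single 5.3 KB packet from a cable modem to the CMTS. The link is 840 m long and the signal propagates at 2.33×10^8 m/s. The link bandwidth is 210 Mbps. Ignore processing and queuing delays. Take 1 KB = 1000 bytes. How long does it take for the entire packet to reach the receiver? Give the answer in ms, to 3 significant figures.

L = 42400 bits.
Transmission delay = L/R = 42400 / 210000000 = 0.201905 ms.
Propagation delay = d/s = 840 m / 233000000 m/s = 0.00360515 ms.
Total = 0.206 ms.

0.206 ms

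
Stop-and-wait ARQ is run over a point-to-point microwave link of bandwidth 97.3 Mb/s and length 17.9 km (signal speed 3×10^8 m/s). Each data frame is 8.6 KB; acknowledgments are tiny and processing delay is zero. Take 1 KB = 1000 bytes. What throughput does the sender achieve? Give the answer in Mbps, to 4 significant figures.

t_tx = L/R = 68800/97300000 = 0.000707091 s.
t_prop = 17900/300000000 = 5.96667e-05 s; RTT = 0.000119333 s.
Cycle = t_tx + RTT = 0.000826425 s.
Throughput = L / cycle = 68800 / 0.000826425 = 83.25 Mbps.

83.25 Mbps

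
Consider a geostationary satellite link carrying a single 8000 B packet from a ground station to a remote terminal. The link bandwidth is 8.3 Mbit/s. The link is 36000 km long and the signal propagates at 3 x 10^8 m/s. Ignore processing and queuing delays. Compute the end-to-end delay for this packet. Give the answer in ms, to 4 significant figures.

L = 8000 × 8 = 64000 bits.
Transmission delay = L/R = 64000 / 8.3e+06 = 7.71084 ms.
Propagation delay = d/s = 36000000 m / 300000000 m/s = 120 ms.
Total = 127.7 ms.

127.7 ms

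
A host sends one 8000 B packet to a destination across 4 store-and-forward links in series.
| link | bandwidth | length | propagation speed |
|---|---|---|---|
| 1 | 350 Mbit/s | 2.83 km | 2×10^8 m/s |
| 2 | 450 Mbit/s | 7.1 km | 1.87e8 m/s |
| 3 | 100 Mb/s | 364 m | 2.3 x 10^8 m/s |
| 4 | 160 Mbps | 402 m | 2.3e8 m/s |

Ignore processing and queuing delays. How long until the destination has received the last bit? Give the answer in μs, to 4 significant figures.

L = 8000 × 8 = 64000 bits.
Transmission delays (L/R per hop): 182.857, 142.222, 640, 400 μs; sum = 1365.08 μs.
Propagation delays (d/s per hop): 14.15, 37.9679, 1.58261, 1.74783 μs; sum = 55.4483 μs.
End-to-end = 1421 μs.

1421 μs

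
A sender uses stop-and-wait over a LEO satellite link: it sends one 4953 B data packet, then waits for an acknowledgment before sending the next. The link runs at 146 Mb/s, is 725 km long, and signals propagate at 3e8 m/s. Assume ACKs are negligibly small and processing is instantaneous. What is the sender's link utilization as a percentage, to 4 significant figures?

5.317 %

t_tx = L/R = 39624/146000000 = 0.000271397 s.
t_prop = 725000/300000000 = 0.00241667 s; RTT = 0.00483333 s.
Cycle = t_tx + RTT = 0.00510473 s.
Utilization = t_tx / cycle = 0.000271397/0.00510473 = 5.317 %.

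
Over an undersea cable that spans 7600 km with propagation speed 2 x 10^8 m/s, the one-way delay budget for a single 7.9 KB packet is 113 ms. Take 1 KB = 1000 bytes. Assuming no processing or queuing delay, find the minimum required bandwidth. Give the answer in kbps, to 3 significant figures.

L = 63200 bits.
Propagation delay = 7600000 / 200000000 = 38 ms.
Transmission budget = 113 − 38 = 75 ms.
R ≥ L / t_tx = 63200 bits / 0.075 s = 843 kbps.

843 kbps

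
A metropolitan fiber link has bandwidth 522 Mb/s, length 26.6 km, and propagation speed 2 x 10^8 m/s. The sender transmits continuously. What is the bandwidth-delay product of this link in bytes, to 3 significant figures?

8680 bytes

Propagation delay = 26600 / 200000000 = 0.000133 s.
BDP = R × t_prop = 522000000 × 0.000133 = 69426 bits.
In bytes: 69426/8 = 8680 bytes.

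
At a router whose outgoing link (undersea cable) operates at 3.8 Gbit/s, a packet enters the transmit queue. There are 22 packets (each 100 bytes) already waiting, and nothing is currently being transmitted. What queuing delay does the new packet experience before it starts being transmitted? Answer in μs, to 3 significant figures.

4.63 μs

Each queued packet: L/R = 800/3800000000 = 0.210526 μs.
22 queued → 4.63158 μs.
Queuing delay = 4.63 μs.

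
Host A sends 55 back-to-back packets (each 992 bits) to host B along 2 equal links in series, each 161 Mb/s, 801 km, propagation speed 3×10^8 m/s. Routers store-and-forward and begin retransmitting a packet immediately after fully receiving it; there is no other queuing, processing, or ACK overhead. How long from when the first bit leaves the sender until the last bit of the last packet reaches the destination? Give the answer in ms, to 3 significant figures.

5.69 ms

Per-hop transmission t_tx = L/R = 992/161000000 = 0.00616149 ms.
Per-hop propagation t_prop = 801000/300000000 = 2.67 ms.
Pipeline fill: first packet needs 2·t_tx to clear all hops; remaining 54 packets each add one t_tx.
Total = (2+55-1)·t_tx + 2·t_prop = 56·0.00616149 + 2·2.67 = 5.69 ms.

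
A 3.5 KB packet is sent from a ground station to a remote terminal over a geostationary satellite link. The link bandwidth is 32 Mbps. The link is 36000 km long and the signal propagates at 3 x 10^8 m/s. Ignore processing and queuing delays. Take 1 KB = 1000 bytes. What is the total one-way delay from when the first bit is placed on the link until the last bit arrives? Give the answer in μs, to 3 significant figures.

L = 28000 bits.
Transmission delay = L/R = 28000 / 32000000 = 875 μs.
Propagation delay = d/s = 36000000 m / 300000000 m/s = 120000 μs.
Total = 121000 μs.

121000 μs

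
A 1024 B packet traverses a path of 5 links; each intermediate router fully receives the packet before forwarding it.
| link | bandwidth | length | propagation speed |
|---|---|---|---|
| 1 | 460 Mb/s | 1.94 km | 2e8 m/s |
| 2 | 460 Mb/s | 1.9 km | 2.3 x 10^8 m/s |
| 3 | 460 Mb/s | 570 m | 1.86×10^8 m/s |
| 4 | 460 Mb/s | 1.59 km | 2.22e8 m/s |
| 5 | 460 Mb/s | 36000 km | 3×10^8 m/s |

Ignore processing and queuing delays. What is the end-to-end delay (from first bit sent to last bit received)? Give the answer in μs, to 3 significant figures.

L = 1024 × 8 = 8192 bits.
Transmission delay per hop = L/R = 8192/460000000 = 17.8087 μs; 5 hops → 89.0435 μs.
Propagation delays (d/s per hop): 9.7, 8.26087, 3.06452, 7.16216, 120000 μs; sum = 120028 μs.
End-to-end = 120000 μs.

120000 μs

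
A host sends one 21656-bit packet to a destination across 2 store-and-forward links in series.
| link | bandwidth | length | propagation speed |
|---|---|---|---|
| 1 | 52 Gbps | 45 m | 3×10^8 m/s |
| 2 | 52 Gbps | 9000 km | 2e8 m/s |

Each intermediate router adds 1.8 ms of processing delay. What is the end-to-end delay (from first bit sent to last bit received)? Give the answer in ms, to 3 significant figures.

Transmission delay per hop = L/R = 21656/52000000000 = 0.000416462 ms; 2 hops → 0.000832923 ms.
Propagation delays (d/s per hop): 0.00015, 45 ms; sum = 45.0002 ms.
Processing at 1 router(s): 1 × 1.8 ms = 1.8 ms.
End-to-end = 46.8 ms.

46.8 ms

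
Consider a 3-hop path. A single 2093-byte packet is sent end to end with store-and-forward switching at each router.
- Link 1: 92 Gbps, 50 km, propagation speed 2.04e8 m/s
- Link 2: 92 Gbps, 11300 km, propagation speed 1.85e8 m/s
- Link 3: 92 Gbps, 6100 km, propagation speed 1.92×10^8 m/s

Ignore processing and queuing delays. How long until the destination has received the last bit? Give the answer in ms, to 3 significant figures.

93.1 ms

L = 2093 × 8 = 16744 bits.
Transmission delay per hop = L/R = 16744/92000000000 = 0.000182 ms; 3 hops → 0.000546 ms.
Propagation delays (d/s per hop): 0.245098, 61.0811, 31.7708 ms; sum = 93.097 ms.
End-to-end = 93.1 ms.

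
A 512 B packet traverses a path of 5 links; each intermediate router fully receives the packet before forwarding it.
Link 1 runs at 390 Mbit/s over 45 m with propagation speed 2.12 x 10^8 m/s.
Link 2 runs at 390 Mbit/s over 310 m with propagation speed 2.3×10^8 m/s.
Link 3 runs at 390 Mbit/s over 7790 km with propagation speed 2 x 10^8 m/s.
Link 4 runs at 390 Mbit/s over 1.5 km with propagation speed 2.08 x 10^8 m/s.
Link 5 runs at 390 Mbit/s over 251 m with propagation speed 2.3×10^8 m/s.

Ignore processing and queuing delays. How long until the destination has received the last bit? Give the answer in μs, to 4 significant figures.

L = 512 × 8 = 4096 bits.
Transmission delay per hop = L/R = 4096/390000000 = 10.5026 μs; 5 hops → 52.5128 μs.
Propagation delays (d/s per hop): 0.212264, 1.34783, 38950, 7.21154, 1.0913 μs; sum = 38959.9 μs.
End-to-end = 39010 μs.

39010 μs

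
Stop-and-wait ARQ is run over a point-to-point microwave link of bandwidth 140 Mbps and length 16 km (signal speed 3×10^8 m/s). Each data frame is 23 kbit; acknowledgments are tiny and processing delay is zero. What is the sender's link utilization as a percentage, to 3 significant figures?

t_tx = L/R = 23000/140000000 = 0.000164286 s.
t_prop = 16000/300000000 = 5.33333e-05 s; RTT = 0.000106667 s.
Cycle = t_tx + RTT = 0.000270952 s.
Utilization = t_tx / cycle = 0.000164286/0.000270952 = 60.6 %.

60.6 %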